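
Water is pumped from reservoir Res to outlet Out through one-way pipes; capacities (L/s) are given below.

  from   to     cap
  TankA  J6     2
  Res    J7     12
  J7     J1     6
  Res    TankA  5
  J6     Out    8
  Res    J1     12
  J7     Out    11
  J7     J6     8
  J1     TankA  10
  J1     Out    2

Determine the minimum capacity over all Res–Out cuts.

Augment Res→J7→Out: bottleneck 11, flow now 11.
Augment Res→J1→Out: bottleneck 2, flow now 13.
Augment Res→J7→J6→Out: bottleneck 1, flow now 14.
Augment Res→TankA→J6→Out: bottleneck 2, flow now 16.
No augmenting path remains; maximum flow = 16.
By max-flow min-cut, the minimum cut capacity equals the max flow.
In the residual graph, reachable from Res: {Res, J1, TankA}.
Min-cut edges: Res→J7 (12), J1→Out (2), TankA→J6 (2); capacity 12 + 2 + 2 = 16.

16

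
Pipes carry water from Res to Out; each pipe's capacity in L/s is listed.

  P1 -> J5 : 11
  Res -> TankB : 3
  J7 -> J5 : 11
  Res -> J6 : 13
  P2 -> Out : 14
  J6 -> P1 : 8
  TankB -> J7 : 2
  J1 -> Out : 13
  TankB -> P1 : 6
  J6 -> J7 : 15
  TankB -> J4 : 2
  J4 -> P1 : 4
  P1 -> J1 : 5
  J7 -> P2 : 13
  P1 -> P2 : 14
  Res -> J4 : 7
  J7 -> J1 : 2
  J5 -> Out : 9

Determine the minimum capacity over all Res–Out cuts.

Augment Res→J4→P1→J5→Out: bottleneck 4, flow now 4.
Augment Res→TankB→J7→J5→Out: bottleneck 2, flow now 6.
Augment Res→TankB→P1→J5→Out: bottleneck 1, flow now 7.
Augment Res→J6→J7→J5→Out: bottleneck 2, flow now 9.
Augment Res→J6→J7→J1→Out: bottleneck 2, flow now 11.
Augment Res→J6→J7→P2→Out: bottleneck 9, flow now 20.
No augmenting path remains; maximum flow = 20.
By max-flow min-cut, the minimum cut capacity equals the max flow.
In the residual graph, reachable from Res: {Res, J4}.
Min-cut edges: Res→TankB (3), Res→J6 (13), J4→P1 (4); capacity 3 + 13 + 4 = 20.

20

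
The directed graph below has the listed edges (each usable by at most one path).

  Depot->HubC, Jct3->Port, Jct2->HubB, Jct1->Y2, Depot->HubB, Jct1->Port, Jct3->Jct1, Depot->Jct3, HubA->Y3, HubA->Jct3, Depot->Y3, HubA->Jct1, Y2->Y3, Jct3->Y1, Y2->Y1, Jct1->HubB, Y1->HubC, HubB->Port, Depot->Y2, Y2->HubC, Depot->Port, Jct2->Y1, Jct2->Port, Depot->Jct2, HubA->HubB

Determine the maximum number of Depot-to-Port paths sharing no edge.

Assign every edge capacity 1; by Menger, the answer equals the max flow.
Path Depot→Port (+1); total 1.
Path Depot→Jct3→Port (+1); total 2.
Path Depot→Jct2→Port (+1); total 3.
Path Depot→HubB→Port (+1); total 4.
No residual Depot→Port path; max flow = 4.
Certifying cut of size 4: {Depot→HubB, Depot→Jct2, Depot→Jct3, Depot→Port}.

4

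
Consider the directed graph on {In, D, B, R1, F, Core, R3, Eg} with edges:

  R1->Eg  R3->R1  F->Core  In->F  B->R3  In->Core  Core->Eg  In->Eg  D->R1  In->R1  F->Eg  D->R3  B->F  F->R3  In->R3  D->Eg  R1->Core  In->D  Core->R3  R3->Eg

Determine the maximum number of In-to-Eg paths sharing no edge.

Assign every edge capacity 1; by Menger, the answer equals the max flow.
Path In→Eg (+1); total 1.
Path In→D→Eg (+1); total 2.
Path In→R1→Eg (+1); total 3.
Path In→F→Eg (+1); total 4.
Path In→Core→Eg (+1); total 5.
Path In→R3→Eg (+1); total 6.
No residual In→Eg path; max flow = 6.
Certifying cut of size 6: {In→Core, In→D, In→Eg, In→F, In→R1, In→R3}.

6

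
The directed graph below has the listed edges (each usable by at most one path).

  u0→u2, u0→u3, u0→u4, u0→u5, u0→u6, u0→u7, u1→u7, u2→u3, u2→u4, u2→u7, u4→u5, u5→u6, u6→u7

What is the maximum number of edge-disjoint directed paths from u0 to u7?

Assign every edge capacity 1; by Menger, the answer equals the max flow.
Path u0→u7 (+1); total 1.
Path u0→u2→u7 (+1); total 2.
Path u0→u6→u7 (+1); total 3.
No residual u0→u7 path; max flow = 3.
Certifying cut of size 3: {u0→u2, u0→u7, u6→u7}.

3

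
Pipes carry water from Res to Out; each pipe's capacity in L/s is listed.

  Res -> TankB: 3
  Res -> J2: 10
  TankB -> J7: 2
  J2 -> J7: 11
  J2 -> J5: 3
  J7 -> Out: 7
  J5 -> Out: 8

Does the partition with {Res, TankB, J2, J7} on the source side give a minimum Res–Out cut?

Yes — it is a minimum cut (capacity 10).

Given cut capacity: 3 + 7 = 10.
Augment Res→TankB→J7→Out: bottleneck 2, flow now 2.
Augment Res→J2→J7→Out: bottleneck 5, flow now 7.
Augment Res→J2→J5→Out: bottleneck 3, flow now 10.
No augmenting path remains; maximum flow = 10.
Cut capacity 10 equals the max flow, so it is a minimum cut.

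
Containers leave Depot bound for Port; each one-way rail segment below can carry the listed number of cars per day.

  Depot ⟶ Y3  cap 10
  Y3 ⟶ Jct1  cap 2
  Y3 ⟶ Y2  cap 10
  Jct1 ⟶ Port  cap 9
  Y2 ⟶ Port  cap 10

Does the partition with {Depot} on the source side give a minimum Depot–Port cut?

Given cut capacity: 10 = 10.
Augment Depot→Y3→Jct1→Port: bottleneck 2, flow now 2.
Augment Depot→Y3→Y2→Port: bottleneck 8, flow now 10.
No augmenting path remains; maximum flow = 10.
Cut capacity 10 equals the max flow, so it is a minimum cut.

Yes — it is a minimum cut (capacity 10).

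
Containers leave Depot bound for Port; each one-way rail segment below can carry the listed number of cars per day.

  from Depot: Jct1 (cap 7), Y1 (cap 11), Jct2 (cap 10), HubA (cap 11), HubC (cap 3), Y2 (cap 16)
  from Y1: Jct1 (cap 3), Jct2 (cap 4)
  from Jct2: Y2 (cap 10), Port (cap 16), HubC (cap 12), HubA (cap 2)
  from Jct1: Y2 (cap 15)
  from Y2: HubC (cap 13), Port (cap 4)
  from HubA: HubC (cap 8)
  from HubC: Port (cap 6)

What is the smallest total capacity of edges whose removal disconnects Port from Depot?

24

Augment Depot→Jct2→Port: bottleneck 10, flow now 10.
Augment Depot→Y2→Port: bottleneck 4, flow now 14.
Augment Depot→HubC→Port: bottleneck 3, flow now 17.
Augment Depot→Y1→Jct2→Port: bottleneck 4, flow now 21.
Augment Depot→Y2→HubC→Port: bottleneck 3, flow now 24.
No augmenting path remains; maximum flow = 24.
By max-flow min-cut, the minimum cut capacity equals the max flow.
In the residual graph, reachable from Depot: {Depot, Y1, Jct1, Y2, HubA, HubC}.
Min-cut edges: Depot→Jct2 (10), Y1→Jct2 (4), Y2→Port (4), HubC→Port (6); capacity 10 + 4 + 4 + 6 = 24.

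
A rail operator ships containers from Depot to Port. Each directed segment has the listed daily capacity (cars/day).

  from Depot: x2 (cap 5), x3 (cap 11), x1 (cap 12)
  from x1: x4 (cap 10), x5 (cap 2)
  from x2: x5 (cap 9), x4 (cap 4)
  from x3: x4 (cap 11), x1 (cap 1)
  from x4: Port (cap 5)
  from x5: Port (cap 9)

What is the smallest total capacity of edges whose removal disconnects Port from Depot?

12

Augment Depot→x1→x4→Port: bottleneck 5, flow now 5.
Augment Depot→x1→x5→Port: bottleneck 2, flow now 7.
Augment Depot→x2→x5→Port: bottleneck 5, flow now 12.
No augmenting path remains; maximum flow = 12.
By max-flow min-cut, the minimum cut capacity equals the max flow.
In the residual graph, reachable from Depot: {Depot, x1, x3, x4}.
Min-cut edges: Depot→x2 (5), x1→x5 (2), x4→Port (5); capacity 5 + 2 + 5 = 12.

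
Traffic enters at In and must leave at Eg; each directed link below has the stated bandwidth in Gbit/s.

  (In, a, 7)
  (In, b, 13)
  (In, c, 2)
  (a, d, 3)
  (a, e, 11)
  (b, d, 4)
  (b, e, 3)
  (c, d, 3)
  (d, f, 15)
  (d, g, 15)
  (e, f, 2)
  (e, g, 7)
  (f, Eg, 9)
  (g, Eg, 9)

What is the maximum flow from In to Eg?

Augment In→a→d→f→Eg: bottleneck 3, flow now 3.
Augment In→a→e→f→Eg: bottleneck 2, flow now 5.
Augment In→a→e→g→Eg: bottleneck 2, flow now 7.
Augment In→b→d→f→Eg: bottleneck 4, flow now 11.
Augment In→b→e→g→Eg: bottleneck 3, flow now 14.
Augment In→c→d→g→Eg: bottleneck 2, flow now 16.
No augmenting path remains; maximum flow = 16.
In the residual graph, reachable from In: {In, b}.
Min-cut edges: In→a (7), In→c (2), b→d (4), b→e (3); capacity 7 + 2 + 4 + 3 = 16.
This cut is saturated, so no flow can exceed 16.

16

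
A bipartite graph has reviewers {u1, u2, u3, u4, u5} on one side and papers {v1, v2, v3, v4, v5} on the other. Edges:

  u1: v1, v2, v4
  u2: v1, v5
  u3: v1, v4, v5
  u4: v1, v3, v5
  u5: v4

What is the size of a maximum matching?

Unit-capacity flow: source→left, listed edges, right→sink; max matching = max flow.
Augmenting path u1→v1 (+1); matched 1.
Augmenting path u2→v5 (+1); matched 2.
Augmenting path u3→v4 (+1); matched 3.
Augmenting path u4→v3 (+1); matched 4.
Augmenting path u5→v4→u3→v1→u1→v2 (+1); matched 5.
No augmenting path remains; maximum matching = 5.
König certificate: {u1, u2, u3, u4, u5} is a vertex cover of size 5 (every listed pair touches it), so no matching can be larger.

5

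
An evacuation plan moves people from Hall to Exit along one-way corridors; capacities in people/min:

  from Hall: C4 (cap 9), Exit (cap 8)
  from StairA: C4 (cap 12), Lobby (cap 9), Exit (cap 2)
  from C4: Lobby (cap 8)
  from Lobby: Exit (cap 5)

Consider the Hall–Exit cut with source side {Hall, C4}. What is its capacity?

16

Edges leaving {Hall, C4}: Hall→Exit (8), C4→Lobby (8).
Cut capacity = 8 + 8 = 16.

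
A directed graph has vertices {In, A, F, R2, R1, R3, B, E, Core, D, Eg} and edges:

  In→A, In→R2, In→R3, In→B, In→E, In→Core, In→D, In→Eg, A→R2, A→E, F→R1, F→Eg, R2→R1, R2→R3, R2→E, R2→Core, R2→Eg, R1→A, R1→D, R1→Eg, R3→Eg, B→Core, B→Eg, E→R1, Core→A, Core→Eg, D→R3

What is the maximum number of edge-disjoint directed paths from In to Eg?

6

Assign every edge capacity 1; by Menger, the answer equals the max flow.
Path In→Eg (+1); total 1.
Path In→R2→Eg (+1); total 2.
Path In→R3→Eg (+1); total 3.
Path In→B→Eg (+1); total 4.
Path In→Core→Eg (+1); total 5.
Path In→E→R1→Eg (+1); total 6.
No residual In→Eg path; max flow = 6.
Certifying cut of size 6: {Core→Eg, In→B, In→Eg, R1→Eg, R2→Eg, R3→Eg}.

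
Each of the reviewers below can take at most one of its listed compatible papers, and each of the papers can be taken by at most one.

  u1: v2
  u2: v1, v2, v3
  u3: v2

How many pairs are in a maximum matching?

2

Unit-capacity flow: source→left, listed edges, right→sink; max matching = max flow.
Augmenting path u1→v2 (+1); matched 1.
Augmenting path u2→v1 (+1); matched 2.
No augmenting path remains; maximum matching = 2.
König certificate: {u2, v2} is a vertex cover of size 2 (every listed pair touches it), so no matching can be larger.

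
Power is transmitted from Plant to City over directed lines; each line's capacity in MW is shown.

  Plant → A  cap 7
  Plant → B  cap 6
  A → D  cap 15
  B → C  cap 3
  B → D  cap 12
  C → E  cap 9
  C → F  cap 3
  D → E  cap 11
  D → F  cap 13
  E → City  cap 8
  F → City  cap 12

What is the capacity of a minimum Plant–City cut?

Augment Plant→A→D→E→City: bottleneck 7, flow now 7.
Augment Plant→B→C→E→City: bottleneck 1, flow now 8.
Augment Plant→B→C→F→City: bottleneck 2, flow now 10.
Augment Plant→B→D→F→City: bottleneck 3, flow now 13.
No augmenting path remains; maximum flow = 13.
By max-flow min-cut, the minimum cut capacity equals the max flow.
In the residual graph, reachable from Plant: {Plant}.
Min-cut edges: Plant→A (7), Plant→B (6); capacity 7 + 6 = 13.

13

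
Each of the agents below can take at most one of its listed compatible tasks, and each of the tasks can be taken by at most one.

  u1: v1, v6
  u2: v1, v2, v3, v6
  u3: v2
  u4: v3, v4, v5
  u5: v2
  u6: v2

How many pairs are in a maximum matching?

4

Unit-capacity flow: source→left, listed edges, right→sink; max matching = max flow.
Augmenting path u1→v1 (+1); matched 1.
Augmenting path u2→v2 (+1); matched 2.
Augmenting path u4→v3 (+1); matched 3.
Augmenting path u3→v2→u2→v6 (+1); matched 4.
No augmenting path remains; maximum matching = 4.
König certificate: {u1, u2, u4, v2} is a vertex cover of size 4 (every listed pair touches it), so no matching can be larger.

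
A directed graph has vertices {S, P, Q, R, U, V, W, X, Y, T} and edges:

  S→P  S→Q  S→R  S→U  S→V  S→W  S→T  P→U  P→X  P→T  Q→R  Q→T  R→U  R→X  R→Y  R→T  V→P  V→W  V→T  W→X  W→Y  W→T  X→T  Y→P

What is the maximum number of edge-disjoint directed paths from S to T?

6

Assign every edge capacity 1; by Menger, the answer equals the max flow.
Path S→T (+1); total 1.
Path S→P→T (+1); total 2.
Path S→Q→T (+1); total 3.
Path S→R→T (+1); total 4.
Path S→V→T (+1); total 5.
Path S→W→T (+1); total 6.
No residual S→T path; max flow = 6.
Certifying cut of size 6: {S→P, S→Q, S→R, S→T, S→V, S→W}.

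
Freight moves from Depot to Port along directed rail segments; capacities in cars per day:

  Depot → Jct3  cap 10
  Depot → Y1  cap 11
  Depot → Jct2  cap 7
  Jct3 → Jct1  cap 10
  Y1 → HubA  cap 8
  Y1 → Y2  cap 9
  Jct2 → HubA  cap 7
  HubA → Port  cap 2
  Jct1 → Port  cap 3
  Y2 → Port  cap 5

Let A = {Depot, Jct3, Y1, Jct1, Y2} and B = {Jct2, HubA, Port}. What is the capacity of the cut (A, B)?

Edges leaving {Depot, Jct3, Y1, Jct1, Y2}: Depot→Jct2 (7), Y1→HubA (8), Jct1→Port (3), Y2→Port (5).
Cut capacity = 7 + 8 + 3 + 5 = 23.

23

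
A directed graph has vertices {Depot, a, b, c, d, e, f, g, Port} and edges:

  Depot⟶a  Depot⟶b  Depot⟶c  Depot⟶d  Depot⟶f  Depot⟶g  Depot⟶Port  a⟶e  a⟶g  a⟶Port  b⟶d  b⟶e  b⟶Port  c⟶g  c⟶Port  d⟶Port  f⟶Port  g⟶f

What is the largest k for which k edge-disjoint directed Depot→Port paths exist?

6

Assign every edge capacity 1; by Menger, the answer equals the max flow.
Path Depot→Port (+1); total 1.
Path Depot→a→Port (+1); total 2.
Path Depot→b→Port (+1); total 3.
Path Depot→c→Port (+1); total 4.
Path Depot→d→Port (+1); total 5.
Path Depot→f→Port (+1); total 6.
No residual Depot→Port path; max flow = 6.
Certifying cut of size 6: {Depot→Port, Depot→a, Depot→b, Depot→c, Depot→d, f→Port}.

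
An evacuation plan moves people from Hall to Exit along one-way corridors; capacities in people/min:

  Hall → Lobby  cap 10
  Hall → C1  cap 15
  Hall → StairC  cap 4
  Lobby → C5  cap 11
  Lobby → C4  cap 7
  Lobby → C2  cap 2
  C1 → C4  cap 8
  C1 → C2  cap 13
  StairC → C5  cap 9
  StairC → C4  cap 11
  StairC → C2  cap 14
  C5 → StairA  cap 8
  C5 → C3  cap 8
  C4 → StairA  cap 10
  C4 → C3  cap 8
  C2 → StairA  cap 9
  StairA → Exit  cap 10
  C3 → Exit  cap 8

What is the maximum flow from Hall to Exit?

18

Augment Hall→Lobby→C5→StairA→Exit: bottleneck 8, flow now 8.
Augment Hall→Lobby→C5→C3→Exit: bottleneck 2, flow now 10.
Augment Hall→C1→C4→StairA→Exit: bottleneck 2, flow now 12.
Augment Hall→C1→C4→C3→Exit: bottleneck 6, flow now 18.
No augmenting path remains; maximum flow = 18.
In the residual graph, reachable from Hall: {Hall, Lobby, C1, StairC, C5, C4, C2, StairA, C3}.
Min-cut edges: StairA→Exit (10), C3→Exit (8); capacity 10 + 8 = 18.
This cut is saturated, so no flow can exceed 18.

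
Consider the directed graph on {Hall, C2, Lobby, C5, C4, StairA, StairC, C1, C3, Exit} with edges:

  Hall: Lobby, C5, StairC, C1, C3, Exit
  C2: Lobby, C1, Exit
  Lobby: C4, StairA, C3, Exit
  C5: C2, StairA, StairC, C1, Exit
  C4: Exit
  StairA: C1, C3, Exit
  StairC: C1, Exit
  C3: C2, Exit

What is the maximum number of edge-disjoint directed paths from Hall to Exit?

5

Assign every edge capacity 1; by Menger, the answer equals the max flow.
Path Hall→Exit (+1); total 1.
Path Hall→Lobby→Exit (+1); total 2.
Path Hall→C5→Exit (+1); total 3.
Path Hall→StairC→Exit (+1); total 4.
Path Hall→C3→Exit (+1); total 5.
No residual Hall→Exit path; max flow = 5.
Certifying cut of size 5: {Hall→C3, Hall→C5, Hall→Exit, Hall→Lobby, Hall→StairC}.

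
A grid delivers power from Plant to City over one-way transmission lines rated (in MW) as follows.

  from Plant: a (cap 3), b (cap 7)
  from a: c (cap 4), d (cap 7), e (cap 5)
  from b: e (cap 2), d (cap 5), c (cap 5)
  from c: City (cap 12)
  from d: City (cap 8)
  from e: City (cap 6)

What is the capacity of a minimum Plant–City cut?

Augment Plant→a→c→City: bottleneck 3, flow now 3.
Augment Plant→b→c→City: bottleneck 5, flow now 8.
Augment Plant→b→d→City: bottleneck 2, flow now 10.
No augmenting path remains; maximum flow = 10.
By max-flow min-cut, the minimum cut capacity equals the max flow.
In the residual graph, reachable from Plant: {Plant}.
Min-cut edges: Plant→a (3), Plant→b (7); capacity 3 + 7 = 10.

10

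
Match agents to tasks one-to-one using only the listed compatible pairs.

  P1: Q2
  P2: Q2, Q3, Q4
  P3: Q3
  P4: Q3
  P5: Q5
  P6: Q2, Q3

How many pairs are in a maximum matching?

Unit-capacity flow: source→left, listed edges, right→sink; max matching = max flow.
Augmenting path P1→Q2 (+1); matched 1.
Augmenting path P2→Q3 (+1); matched 2.
Augmenting path P5→Q5 (+1); matched 3.
Augmenting path P3→Q3→P2→Q4 (+1); matched 4.
No augmenting path remains; maximum matching = 4.
König certificate: {P2, P5, Q2, Q3} is a vertex cover of size 4 (every listed pair touches it), so no matching can be larger.

4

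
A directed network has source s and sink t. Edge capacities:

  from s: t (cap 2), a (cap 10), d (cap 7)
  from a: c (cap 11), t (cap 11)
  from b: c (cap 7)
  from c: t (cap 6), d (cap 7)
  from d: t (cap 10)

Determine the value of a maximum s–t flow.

19

Augment s→t: bottleneck 2, flow now 2.
Augment s→a→t: bottleneck 10, flow now 12.
Augment s→d→t: bottleneck 7, flow now 19.
No augmenting path remains; maximum flow = 19.
In the residual graph, reachable from s: {s}.
Min-cut edges: s→a (10), s→d (7), s→t (2); capacity 10 + 7 + 2 = 19.
This cut is saturated, so no flow can exceed 19.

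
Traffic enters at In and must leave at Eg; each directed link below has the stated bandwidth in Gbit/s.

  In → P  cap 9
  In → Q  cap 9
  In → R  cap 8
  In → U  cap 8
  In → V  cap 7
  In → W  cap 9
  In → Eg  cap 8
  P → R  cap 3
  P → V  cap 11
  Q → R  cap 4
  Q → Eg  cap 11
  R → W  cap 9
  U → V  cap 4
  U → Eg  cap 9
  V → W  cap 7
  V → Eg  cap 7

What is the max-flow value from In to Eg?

Augment In→Eg: bottleneck 8, flow now 8.
Augment In→Q→Eg: bottleneck 9, flow now 17.
Augment In→U→Eg: bottleneck 8, flow now 25.
Augment In→V→Eg: bottleneck 7, flow now 32.
No augmenting path remains; maximum flow = 32.
In the residual graph, reachable from In: {In, P, R, V, W}.
Min-cut edges: In→Q (9), In→U (8), In→Eg (8), V→Eg (7); capacity 9 + 8 + 8 + 7 = 32.
This cut is saturated, so no flow can exceed 32.

32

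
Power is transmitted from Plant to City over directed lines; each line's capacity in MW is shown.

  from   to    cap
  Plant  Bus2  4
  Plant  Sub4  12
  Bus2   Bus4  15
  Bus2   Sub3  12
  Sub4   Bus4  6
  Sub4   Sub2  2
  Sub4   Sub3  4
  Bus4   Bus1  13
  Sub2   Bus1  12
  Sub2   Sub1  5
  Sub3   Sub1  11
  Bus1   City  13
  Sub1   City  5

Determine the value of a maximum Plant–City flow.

Augment Plant→Bus2→Bus4→Bus1→City: bottleneck 4, flow now 4.
Augment Plant→Sub4→Bus4→Bus1→City: bottleneck 6, flow now 10.
Augment Plant→Sub4→Sub2→Bus1→City: bottleneck 2, flow now 12.
Augment Plant→Sub4→Sub3→Sub1→City: bottleneck 4, flow now 16.
No augmenting path remains; maximum flow = 16.
In the residual graph, reachable from Plant: {Plant}.
Min-cut edges: Plant→Bus2 (4), Plant→Sub4 (12); capacity 4 + 12 = 16.
This cut is saturated, so no flow can exceed 16.

16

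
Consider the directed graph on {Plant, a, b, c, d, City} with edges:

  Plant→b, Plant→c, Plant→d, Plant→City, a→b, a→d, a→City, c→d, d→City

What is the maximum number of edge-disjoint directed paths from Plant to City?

2

Assign every edge capacity 1; by Menger, the answer equals the max flow.
Path Plant→City (+1); total 1.
Path Plant→d→City (+1); total 2.
No residual Plant→City path; max flow = 2.
Certifying cut of size 2: {Plant→City, d→City}.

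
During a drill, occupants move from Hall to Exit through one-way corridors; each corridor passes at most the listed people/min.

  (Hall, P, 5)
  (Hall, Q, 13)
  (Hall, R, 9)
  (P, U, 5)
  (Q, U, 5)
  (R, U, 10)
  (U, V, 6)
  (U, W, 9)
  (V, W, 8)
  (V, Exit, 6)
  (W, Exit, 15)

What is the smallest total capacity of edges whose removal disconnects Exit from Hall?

Augment Hall→P→U→V→Exit: bottleneck 5, flow now 5.
Augment Hall→Q→U→V→Exit: bottleneck 1, flow now 6.
Augment Hall→Q→U→W→Exit: bottleneck 4, flow now 10.
Augment Hall→R→U→W→Exit: bottleneck 5, flow now 15.
No augmenting path remains; maximum flow = 15.
By max-flow min-cut, the minimum cut capacity equals the max flow.
In the residual graph, reachable from Hall: {Hall, P, Q, R, U}.
Min-cut edges: U→V (6), U→W (9); capacity 6 + 9 = 15.

15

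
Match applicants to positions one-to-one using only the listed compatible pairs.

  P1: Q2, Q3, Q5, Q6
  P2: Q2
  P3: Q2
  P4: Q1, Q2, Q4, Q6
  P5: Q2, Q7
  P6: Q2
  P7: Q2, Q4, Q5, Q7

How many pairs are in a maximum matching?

5

Unit-capacity flow: source→left, listed edges, right→sink; max matching = max flow.
Augmenting path P1→Q2 (+1); matched 1.
Augmenting path P4→Q1 (+1); matched 2.
Augmenting path P5→Q7 (+1); matched 3.
Augmenting path P7→Q4 (+1); matched 4.
Augmenting path P2→Q2→P1→Q3 (+1); matched 5.
No augmenting path remains; maximum matching = 5.
König certificate: {P1, P4, P5, P7, Q2} is a vertex cover of size 5 (every listed pair touches it), so no matching can be larger.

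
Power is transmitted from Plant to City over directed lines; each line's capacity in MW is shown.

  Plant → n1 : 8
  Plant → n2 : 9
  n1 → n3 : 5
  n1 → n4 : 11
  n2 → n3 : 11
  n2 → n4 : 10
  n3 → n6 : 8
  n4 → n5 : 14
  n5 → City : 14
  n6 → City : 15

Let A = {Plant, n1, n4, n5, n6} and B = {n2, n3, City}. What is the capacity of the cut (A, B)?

43

Edges leaving {Plant, n1, n4, n5, n6}: Plant→n2 (9), n1→n3 (5), n5→City (14), n6→City (15).
Cut capacity = 9 + 5 + 14 + 15 = 43.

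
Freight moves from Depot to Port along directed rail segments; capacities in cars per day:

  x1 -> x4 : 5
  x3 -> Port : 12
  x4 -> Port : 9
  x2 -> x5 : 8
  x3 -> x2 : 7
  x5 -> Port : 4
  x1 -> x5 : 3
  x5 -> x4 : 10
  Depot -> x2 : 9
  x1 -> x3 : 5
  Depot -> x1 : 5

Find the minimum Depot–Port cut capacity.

13

Augment Depot→x1→x3→Port: bottleneck 5, flow now 5.
Augment Depot→x2→x5→Port: bottleneck 4, flow now 9.
Augment Depot→x2→x5→x4→Port: bottleneck 4, flow now 13.
No augmenting path remains; maximum flow = 13.
By max-flow min-cut, the minimum cut capacity equals the max flow.
In the residual graph, reachable from Depot: {Depot, x2}.
Min-cut edges: Depot→x1 (5), x2→x5 (8); capacity 5 + 8 = 13.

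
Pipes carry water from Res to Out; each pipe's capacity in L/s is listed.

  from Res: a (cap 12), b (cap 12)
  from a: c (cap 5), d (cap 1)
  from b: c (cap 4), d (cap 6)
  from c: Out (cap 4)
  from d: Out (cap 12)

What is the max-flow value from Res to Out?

11

Augment Res→a→c→Out: bottleneck 4, flow now 4.
Augment Res→a→d→Out: bottleneck 1, flow now 5.
Augment Res→b→d→Out: bottleneck 6, flow now 11.
No augmenting path remains; maximum flow = 11.
In the residual graph, reachable from Res: {Res, a, b, c}.
Min-cut edges: a→d (1), b→d (6), c→Out (4); capacity 1 + 6 + 4 = 11.
This cut is saturated, so no flow can exceed 11.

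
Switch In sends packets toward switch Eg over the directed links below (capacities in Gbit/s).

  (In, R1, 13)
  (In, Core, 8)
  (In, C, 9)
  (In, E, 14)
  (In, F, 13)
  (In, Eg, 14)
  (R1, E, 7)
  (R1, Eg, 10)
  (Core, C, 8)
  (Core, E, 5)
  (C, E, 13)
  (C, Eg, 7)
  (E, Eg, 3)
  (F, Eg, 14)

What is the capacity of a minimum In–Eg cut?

47

Augment In→Eg: bottleneck 14, flow now 14.
Augment In→R1→Eg: bottleneck 10, flow now 24.
Augment In→C→Eg: bottleneck 7, flow now 31.
Augment In→E→Eg: bottleneck 3, flow now 34.
Augment In→F→Eg: bottleneck 13, flow now 47.
No augmenting path remains; maximum flow = 47.
By max-flow min-cut, the minimum cut capacity equals the max flow.
In the residual graph, reachable from In: {In, R1, Core, C, E}.
Min-cut edges: In→F (13), In→Eg (14), R1→Eg (10), C→Eg (7), E→Eg (3); capacity 13 + 14 + 10 + 7 + 3 = 47.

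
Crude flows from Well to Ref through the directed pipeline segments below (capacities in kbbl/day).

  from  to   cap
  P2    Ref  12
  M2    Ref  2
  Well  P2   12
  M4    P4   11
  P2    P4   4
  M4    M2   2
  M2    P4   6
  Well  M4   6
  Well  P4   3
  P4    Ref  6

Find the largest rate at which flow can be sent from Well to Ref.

Augment Well→P2→Ref: bottleneck 12, flow now 12.
Augment Well→P4→Ref: bottleneck 3, flow now 15.
Augment Well→M4→M2→Ref: bottleneck 2, flow now 17.
Augment Well→M4→P4→Ref: bottleneck 3, flow now 20.
No augmenting path remains; maximum flow = 20.
In the residual graph, reachable from Well: {Well, M4, P4}.
Min-cut edges: Well→P2 (12), M4→M2 (2), P4→Ref (6); capacity 12 + 2 + 6 = 20.
This cut is saturated, so no flow can exceed 20.

20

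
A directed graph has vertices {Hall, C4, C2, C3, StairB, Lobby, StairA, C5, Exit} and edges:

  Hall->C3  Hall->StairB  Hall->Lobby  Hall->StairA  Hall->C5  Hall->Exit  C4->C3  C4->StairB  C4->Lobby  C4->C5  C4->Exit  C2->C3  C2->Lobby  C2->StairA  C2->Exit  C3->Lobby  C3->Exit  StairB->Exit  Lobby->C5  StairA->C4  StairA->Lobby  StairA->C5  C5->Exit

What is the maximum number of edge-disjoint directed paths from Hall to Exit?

Assign every edge capacity 1; by Menger, the answer equals the max flow.
Path Hall→Exit (+1); total 1.
Path Hall→C3→Exit (+1); total 2.
Path Hall→StairB→Exit (+1); total 3.
Path Hall→C5→Exit (+1); total 4.
Path Hall→StairA→C4→Exit (+1); total 5.
No residual Hall→Exit path; max flow = 5.
Certifying cut of size 5: {C5→Exit, Hall→C3, Hall→Exit, Hall→StairA, Hall→StairB}.

5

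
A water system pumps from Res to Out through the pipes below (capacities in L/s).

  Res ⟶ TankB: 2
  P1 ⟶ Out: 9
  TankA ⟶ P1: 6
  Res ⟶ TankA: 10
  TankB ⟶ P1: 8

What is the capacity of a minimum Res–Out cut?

8

Augment Res→TankB→P1→Out: bottleneck 2, flow now 2.
Augment Res→TankA→P1→Out: bottleneck 6, flow now 8.
No augmenting path remains; maximum flow = 8.
By max-flow min-cut, the minimum cut capacity equals the max flow.
In the residual graph, reachable from Res: {Res, TankA}.
Min-cut edges: Res→TankB (2), TankA→P1 (6); capacity 2 + 6 = 8.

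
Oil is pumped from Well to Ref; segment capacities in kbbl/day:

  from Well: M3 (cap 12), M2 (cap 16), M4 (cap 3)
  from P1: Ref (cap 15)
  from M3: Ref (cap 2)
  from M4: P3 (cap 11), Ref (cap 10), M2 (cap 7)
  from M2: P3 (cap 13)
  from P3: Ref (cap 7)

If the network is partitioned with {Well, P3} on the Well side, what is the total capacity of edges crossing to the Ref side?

Edges leaving {Well, P3}: Well→M3 (12), Well→M4 (3), Well→M2 (16), P3→Ref (7).
Cut capacity = 12 + 3 + 16 + 7 = 38.

38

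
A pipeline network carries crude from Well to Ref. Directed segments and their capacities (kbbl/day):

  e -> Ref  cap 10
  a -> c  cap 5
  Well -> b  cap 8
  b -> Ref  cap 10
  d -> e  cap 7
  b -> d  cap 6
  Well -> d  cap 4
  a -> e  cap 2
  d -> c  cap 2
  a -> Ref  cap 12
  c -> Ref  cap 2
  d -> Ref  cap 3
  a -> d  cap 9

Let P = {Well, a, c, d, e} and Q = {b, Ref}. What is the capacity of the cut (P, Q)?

Edges leaving {Well, a, c, d, e}: Well→b (8), a→Ref (12), c→Ref (2), d→Ref (3), e→Ref (10).
Cut capacity = 8 + 12 + 2 + 3 + 10 = 35.

35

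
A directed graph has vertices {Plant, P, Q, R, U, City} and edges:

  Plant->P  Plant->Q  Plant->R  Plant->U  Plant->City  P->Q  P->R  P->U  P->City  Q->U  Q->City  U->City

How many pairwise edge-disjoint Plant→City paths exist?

4

Assign every edge capacity 1; by Menger, the answer equals the max flow.
Path Plant→City (+1); total 1.
Path Plant→P→City (+1); total 2.
Path Plant→Q→City (+1); total 3.
Path Plant→U→City (+1); total 4.
No residual Plant→City path; max flow = 4.
Certifying cut of size 4: {Plant→City, Plant→P, Plant→Q, Plant→U}.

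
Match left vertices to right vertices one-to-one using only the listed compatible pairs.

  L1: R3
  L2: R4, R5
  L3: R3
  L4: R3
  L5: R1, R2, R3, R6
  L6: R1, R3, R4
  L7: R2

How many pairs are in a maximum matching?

5

Unit-capacity flow: source→left, listed edges, right→sink; max matching = max flow.
Augmenting path L1→R3 (+1); matched 1.
Augmenting path L2→R4 (+1); matched 2.
Augmenting path L5→R1 (+1); matched 3.
Augmenting path L7→R2 (+1); matched 4.
Augmenting path L6→R1→L5→R6 (+1); matched 5.
No augmenting path remains; maximum matching = 5.
König certificate: {L2, L5, L6, L7, R3} is a vertex cover of size 5 (every listed pair touches it), so no matching can be larger.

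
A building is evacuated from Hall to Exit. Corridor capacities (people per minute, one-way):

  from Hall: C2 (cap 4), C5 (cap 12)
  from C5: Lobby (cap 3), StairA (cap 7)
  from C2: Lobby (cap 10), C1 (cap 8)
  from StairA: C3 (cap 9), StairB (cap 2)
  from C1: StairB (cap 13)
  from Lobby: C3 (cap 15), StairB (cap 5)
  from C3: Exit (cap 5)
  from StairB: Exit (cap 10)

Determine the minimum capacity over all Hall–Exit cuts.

Augment Hall→C5→StairA→C3→Exit: bottleneck 5, flow now 5.
Augment Hall→C5→StairA→StairB→Exit: bottleneck 2, flow now 7.
Augment Hall→C5→Lobby→StairB→Exit: bottleneck 3, flow now 10.
Augment Hall→C2→C1→StairB→Exit: bottleneck 4, flow now 14.
No augmenting path remains; maximum flow = 14.
By max-flow min-cut, the minimum cut capacity equals the max flow.
In the residual graph, reachable from Hall: {Hall, C5}.
Min-cut edges: Hall→C2 (4), C5→StairA (7), C5→Lobby (3); capacity 4 + 7 + 3 = 14.

14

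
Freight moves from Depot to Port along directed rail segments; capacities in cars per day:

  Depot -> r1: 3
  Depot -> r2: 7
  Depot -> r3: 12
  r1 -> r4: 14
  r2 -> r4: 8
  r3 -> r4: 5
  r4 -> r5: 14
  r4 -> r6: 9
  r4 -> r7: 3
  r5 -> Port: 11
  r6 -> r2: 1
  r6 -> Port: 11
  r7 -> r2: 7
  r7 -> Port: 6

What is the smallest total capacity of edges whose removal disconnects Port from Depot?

Augment Depot→r1→r4→r5→Port: bottleneck 3, flow now 3.
Augment Depot→r2→r4→r5→Port: bottleneck 7, flow now 10.
Augment Depot→r3→r4→r5→Port: bottleneck 1, flow now 11.
Augment Depot→r3→r4→r6→Port: bottleneck 4, flow now 15.
No augmenting path remains; maximum flow = 15.
By max-flow min-cut, the minimum cut capacity equals the max flow.
In the residual graph, reachable from Depot: {Depot, r3}.
Min-cut edges: Depot→r1 (3), Depot→r2 (7), r3→r4 (5); capacity 3 + 7 + 5 = 15.

15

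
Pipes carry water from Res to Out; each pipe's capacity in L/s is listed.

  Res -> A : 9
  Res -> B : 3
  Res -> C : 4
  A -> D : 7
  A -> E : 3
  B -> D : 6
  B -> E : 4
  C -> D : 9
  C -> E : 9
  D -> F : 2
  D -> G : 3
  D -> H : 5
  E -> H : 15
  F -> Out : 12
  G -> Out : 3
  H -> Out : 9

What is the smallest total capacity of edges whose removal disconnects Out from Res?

14

Augment Res→A→D→F→Out: bottleneck 2, flow now 2.
Augment Res→A→D→G→Out: bottleneck 3, flow now 5.
Augment Res→A→D→H→Out: bottleneck 2, flow now 7.
Augment Res→A→E→H→Out: bottleneck 2, flow now 9.
Augment Res→B→D→H→Out: bottleneck 3, flow now 12.
Augment Res→C→E→H→Out: bottleneck 2, flow now 14.
No augmenting path remains; maximum flow = 14.
By max-flow min-cut, the minimum cut capacity equals the max flow.
In the residual graph, reachable from Res: {Res, A, B, C, D, E, H}.
Min-cut edges: D→F (2), D→G (3), H→Out (9); capacity 2 + 3 + 9 = 14.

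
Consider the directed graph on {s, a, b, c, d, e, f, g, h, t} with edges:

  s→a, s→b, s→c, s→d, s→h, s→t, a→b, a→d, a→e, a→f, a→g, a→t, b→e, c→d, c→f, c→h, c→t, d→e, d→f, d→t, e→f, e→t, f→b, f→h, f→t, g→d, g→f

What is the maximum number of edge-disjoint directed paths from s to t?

Assign every edge capacity 1; by Menger, the answer equals the max flow.
Path s→t (+1); total 1.
Path s→a→t (+1); total 2.
Path s→c→t (+1); total 3.
Path s→d→t (+1); total 4.
Path s→b→e→t (+1); total 5.
No residual s→t path; max flow = 5.
Certifying cut of size 5: {s→a, s→b, s→c, s→d, s→t}.

5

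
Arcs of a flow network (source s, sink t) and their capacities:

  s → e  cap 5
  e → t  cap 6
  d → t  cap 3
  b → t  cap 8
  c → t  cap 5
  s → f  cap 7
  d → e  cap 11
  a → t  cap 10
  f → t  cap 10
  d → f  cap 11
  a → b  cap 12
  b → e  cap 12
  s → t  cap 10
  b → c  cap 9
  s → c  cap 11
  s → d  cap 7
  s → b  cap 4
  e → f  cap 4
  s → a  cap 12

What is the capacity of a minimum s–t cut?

Augment s→t: bottleneck 10, flow now 10.
Augment s→a→t: bottleneck 10, flow now 20.
Augment s→b→t: bottleneck 4, flow now 24.
Augment s→c→t: bottleneck 5, flow now 29.
Augment s→d→t: bottleneck 3, flow now 32.
Augment s→e→t: bottleneck 5, flow now 37.
Augment s→f→t: bottleneck 7, flow now 44.
Augment s→a→b→t: bottleneck 2, flow now 46.
Augment s→d→e→t: bottleneck 1, flow now 47.
Augment s→d→f→t: bottleneck 3, flow now 50.
No augmenting path remains; maximum flow = 50.
By max-flow min-cut, the minimum cut capacity equals the max flow.
In the residual graph, reachable from s: {s, c}.
Min-cut edges: s→a (12), s→b (4), s→d (7), s→e (5), s→f (7), s→t (10), c→t (5); capacity 12 + 4 + 7 + 5 + 7 + 10 + 5 = 50.

50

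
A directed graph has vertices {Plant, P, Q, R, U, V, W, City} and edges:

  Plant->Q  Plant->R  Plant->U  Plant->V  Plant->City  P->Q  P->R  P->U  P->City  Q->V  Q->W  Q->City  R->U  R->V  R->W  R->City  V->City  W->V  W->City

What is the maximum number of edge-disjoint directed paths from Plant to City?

4

Assign every edge capacity 1; by Menger, the answer equals the max flow.
Path Plant→City (+1); total 1.
Path Plant→Q→City (+1); total 2.
Path Plant→R→City (+1); total 3.
Path Plant→V→City (+1); total 4.
No residual Plant→City path; max flow = 4.
Certifying cut of size 4: {Plant→City, Plant→Q, Plant→R, Plant→V}.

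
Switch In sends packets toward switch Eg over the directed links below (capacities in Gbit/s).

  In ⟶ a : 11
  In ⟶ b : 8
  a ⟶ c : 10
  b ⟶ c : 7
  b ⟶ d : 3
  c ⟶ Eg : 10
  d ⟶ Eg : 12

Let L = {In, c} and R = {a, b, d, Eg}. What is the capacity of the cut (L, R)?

29

Edges leaving {In, c}: In→a (11), In→b (8), c→Eg (10).
Cut capacity = 11 + 8 + 10 = 29.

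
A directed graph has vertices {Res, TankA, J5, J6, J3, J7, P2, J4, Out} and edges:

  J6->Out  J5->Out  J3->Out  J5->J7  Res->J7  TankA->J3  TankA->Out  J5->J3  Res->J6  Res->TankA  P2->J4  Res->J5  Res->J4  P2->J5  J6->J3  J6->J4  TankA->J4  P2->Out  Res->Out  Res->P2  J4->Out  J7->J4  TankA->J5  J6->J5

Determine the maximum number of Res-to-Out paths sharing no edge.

6

Assign every edge capacity 1; by Menger, the answer equals the max flow.
Path Res→Out (+1); total 1.
Path Res→TankA→Out (+1); total 2.
Path Res→J5→Out (+1); total 3.
Path Res→J6→Out (+1); total 4.
Path Res→P2→Out (+1); total 5.
Path Res→J4→Out (+1); total 6.
No residual Res→Out path; max flow = 6.
Certifying cut of size 6: {J4→Out, Res→J5, Res→J6, Res→Out, Res→P2, Res→TankA}.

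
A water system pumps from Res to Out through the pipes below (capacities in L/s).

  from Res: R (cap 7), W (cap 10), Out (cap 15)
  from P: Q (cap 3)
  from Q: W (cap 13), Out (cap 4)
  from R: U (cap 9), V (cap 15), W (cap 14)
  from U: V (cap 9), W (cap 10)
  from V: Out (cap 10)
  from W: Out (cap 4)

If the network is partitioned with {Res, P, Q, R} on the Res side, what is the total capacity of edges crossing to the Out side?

80

Edges leaving {Res, P, Q, R}: Res→W (10), Res→Out (15), Q→W (13), Q→Out (4), R→U (9), R→V (15), R→W (14).
Cut capacity = 10 + 15 + 13 + 4 + 9 + 15 + 14 = 80.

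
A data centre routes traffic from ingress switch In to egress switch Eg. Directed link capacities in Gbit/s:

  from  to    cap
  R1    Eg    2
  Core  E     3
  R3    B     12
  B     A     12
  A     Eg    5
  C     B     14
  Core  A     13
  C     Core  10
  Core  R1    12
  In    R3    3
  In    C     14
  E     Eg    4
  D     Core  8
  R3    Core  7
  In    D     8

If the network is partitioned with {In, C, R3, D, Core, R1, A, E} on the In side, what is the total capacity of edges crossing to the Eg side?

Edges leaving {In, C, R3, D, Core, R1, A, E}: C→B (14), R3→B (12), R1→Eg (2), A→Eg (5), E→Eg (4).
Cut capacity = 14 + 12 + 2 + 5 + 4 = 37.

37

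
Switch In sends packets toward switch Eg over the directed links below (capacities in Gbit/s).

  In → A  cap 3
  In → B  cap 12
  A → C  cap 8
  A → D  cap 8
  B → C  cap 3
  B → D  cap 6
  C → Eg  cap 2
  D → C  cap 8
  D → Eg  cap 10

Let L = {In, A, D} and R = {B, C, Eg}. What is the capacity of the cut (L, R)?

38

Edges leaving {In, A, D}: In→B (12), A→C (8), D→C (8), D→Eg (10).
Cut capacity = 12 + 8 + 8 + 10 = 38.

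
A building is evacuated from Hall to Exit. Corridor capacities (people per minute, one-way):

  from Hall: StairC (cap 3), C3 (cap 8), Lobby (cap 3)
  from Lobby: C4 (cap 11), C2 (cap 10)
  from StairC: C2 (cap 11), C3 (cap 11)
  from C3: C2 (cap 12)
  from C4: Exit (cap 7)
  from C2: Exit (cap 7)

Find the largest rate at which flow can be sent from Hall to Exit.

10

Augment Hall→Lobby→C4→Exit: bottleneck 3, flow now 3.
Augment Hall→StairC→C2→Exit: bottleneck 3, flow now 6.
Augment Hall→C3→C2→Exit: bottleneck 4, flow now 10.
No augmenting path remains; maximum flow = 10.
In the residual graph, reachable from Hall: {Hall, StairC, C3, C2}.
Min-cut edges: Hall→Lobby (3), C2→Exit (7); capacity 3 + 7 = 10.
This cut is saturated, so no flow can exceed 10.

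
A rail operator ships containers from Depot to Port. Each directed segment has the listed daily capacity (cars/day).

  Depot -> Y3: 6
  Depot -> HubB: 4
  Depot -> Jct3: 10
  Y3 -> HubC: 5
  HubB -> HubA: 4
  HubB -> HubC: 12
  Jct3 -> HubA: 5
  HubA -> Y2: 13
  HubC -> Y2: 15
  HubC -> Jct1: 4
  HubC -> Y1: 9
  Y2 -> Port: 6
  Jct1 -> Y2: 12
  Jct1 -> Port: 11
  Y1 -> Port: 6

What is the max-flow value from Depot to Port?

Augment Depot→Y3→HubC→Y2→Port: bottleneck 5, flow now 5.
Augment Depot→HubB→HubA→Y2→Port: bottleneck 1, flow now 6.
Augment Depot→HubB→HubC→Jct1→Port: bottleneck 3, flow now 9.
Augment Depot→Jct3→HubA→HubB→HubC→Jct1→Port: bottleneck 1, flow now 10. (uses reverse residual edge)
Augment Depot→Jct3→HubA→Y2→HubC→Y1→Port: bottleneck 4, flow now 14. (uses reverse residual edge)
No augmenting path remains; maximum flow = 14.
In the residual graph, reachable from Depot: {Depot, Y3, Jct3}.
Min-cut edges: Depot→HubB (4), Y3→HubC (5), Jct3→HubA (5); capacity 4 + 5 + 5 = 14.
This cut is saturated, so no flow can exceed 14.

14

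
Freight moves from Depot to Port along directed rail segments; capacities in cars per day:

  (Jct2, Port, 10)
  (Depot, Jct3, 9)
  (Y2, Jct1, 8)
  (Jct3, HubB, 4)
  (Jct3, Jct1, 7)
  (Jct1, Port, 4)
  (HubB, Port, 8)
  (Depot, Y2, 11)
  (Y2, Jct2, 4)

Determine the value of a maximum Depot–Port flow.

12

Augment Depot→Y2→Jct2→Port: bottleneck 4, flow now 4.
Augment Depot→Y2→Jct1→Port: bottleneck 4, flow now 8.
Augment Depot→Jct3→HubB→Port: bottleneck 4, flow now 12.
No augmenting path remains; maximum flow = 12.
In the residual graph, reachable from Depot: {Depot, Y2, Jct3, Jct1}.
Min-cut edges: Y2→Jct2 (4), Jct3→HubB (4), Jct1→Port (4); capacity 4 + 4 + 4 = 12.
This cut is saturated, so no flow can exceed 12.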